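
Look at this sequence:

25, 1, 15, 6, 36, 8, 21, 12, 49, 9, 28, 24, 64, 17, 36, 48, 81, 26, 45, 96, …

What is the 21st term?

Read the sequence 4 terms at a time; column i is its own pattern.
Stream A: 25, 36, 49, 64, 81. Perfect squares starting at 5².
Stream B: 1, 8, 9, 17, 26. Each term equals the sum of the previous two.
Stream C: 15, 21, 28, 36, 45. Triangular numbers starting at T_5.
Stream D: 6, 12, 24, 48, 96. A geometric progression (common ratio 2).
Position 21 falls in stream A as its term 6, giving 100.

100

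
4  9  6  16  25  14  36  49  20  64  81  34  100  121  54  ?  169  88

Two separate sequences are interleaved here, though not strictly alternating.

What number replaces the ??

144

Positions follow the repeating pattern AAB; grouping by letter gives 2 tracks.
Subsequence A: 4, 9, 16, 25, 36, 49, 64, 81, 100, 121, ?, 169 — consecutive squares n² from n = 2.
Subsequence B: 6, 14, 20, 34, 54, 88 — each term equals the sum of the previous two.
The gap is subsequence A's term 11; the rule gives 144.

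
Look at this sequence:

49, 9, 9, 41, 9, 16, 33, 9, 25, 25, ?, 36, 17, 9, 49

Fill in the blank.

9

Taking every 3rd term gives 3 separate tracks.
Stream A: 49, 41, 33, 25, 17 (linear: a_n = 57 − 8·n).
Stream B: 9, 9, 9, ?, 9 (always 9).
Stream C: 9, 16, 25, 36, 49 (the squares 3², 4², 5², …).
Filling stream B at index 4 by its rule yields 9.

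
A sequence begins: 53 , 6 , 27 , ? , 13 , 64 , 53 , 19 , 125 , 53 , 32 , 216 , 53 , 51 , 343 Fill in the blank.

Taking every 3rd term gives 3 separate tracks.
Subsequence A = 53, ?, 53, 53, 53: the constant sequence 53.
Subsequence B = 6, 13, 19, 32, 51: each term equals the sum of the previous two.
Subsequence C = 27, 64, 125, 216, 343: perfect cubes starting at 3³.
The gap is subsequence A's term 2; the rule gives 53.

53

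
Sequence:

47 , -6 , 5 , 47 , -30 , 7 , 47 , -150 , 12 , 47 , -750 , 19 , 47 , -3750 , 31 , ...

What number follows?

Split by position mod 3 into 3 tracks.
Track A: 47, 47, 47, 47, 47 (the constant sequence 47).
Track B: -6, -30, -150, -750, -3750 (multiplying by 5 each time).
Track C: 5, 7, 12, 19, 31 (Fibonacci-style (each term is the sum of the two before it)).
Position 16 → track A, term 6 = 47.

47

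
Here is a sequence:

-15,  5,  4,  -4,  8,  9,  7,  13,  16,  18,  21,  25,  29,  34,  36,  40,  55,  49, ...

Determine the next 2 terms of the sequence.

51, 89

Split by position mod 3 into 3 tracks.
Track A is -15, -4, 7, 18, 29, 40, which is linear: a_n = -26 + 11·n.
Track B is 5, 8, 13, 21, 34, 55, which is a Fibonacci-like recurrence a_n = a_{n-1} + a_{n-2}.
Track C is 4, 9, 16, 25, 36, 49, which is consecutive squares n² from n = 2.
Position 19 falls in track A as its term 7, giving 51.
Position 20 falls in track B as its term 7, giving 89.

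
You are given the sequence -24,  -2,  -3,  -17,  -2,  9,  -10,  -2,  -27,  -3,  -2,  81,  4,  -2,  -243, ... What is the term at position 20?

The terms cycle through 3 interleaved subsequences.
Track A = -24, -17, -10, -3, 4: linear: a_n = -31 + 7·n.
Track B = -2, -2, -2, -2, -2: always -2.
Track C = -3, 9, -27, 81, -243: geometric with ratio -3.
Position 20 → track B, term 7 = -2.

-2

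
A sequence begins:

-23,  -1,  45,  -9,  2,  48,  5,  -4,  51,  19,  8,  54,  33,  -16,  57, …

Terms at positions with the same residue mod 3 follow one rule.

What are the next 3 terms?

47, 32, 60

Taking every 3rd term gives 3 separate tracks.
Track A is -23, -9, 5, 19, 33, which is linear: a_n = -37 + 14·n.
Track B is -1, 2, -4, 8, -16, which is multiplying by -2 each time.
Track C is 45, 48, 51, 54, 57, which is linear: a_n = 42 + 3·n.
Position 16 → track A, term 6 = 47.
The 17th slot belongs to track B; its 6th term is 32.
The 18th slot belongs to track C; its 6th term is 60.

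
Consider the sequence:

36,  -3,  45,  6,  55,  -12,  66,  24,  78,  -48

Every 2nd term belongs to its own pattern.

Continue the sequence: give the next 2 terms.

91, 96

The terms cycle through 2 interleaved subsequences.
Stream A: 36, 45, 55, 66, 78 — the triangular numbers T_8, T_9, ….
Stream B: -3, 6, -12, 24, -48 — multiplying by -2 each time.
The 11th slot belongs to stream A; its 6th term is 91.
The 12th slot belongs to stream B; its 6th term is 96.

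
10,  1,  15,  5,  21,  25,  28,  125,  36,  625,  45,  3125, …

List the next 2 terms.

Split by position mod 2 into 2 tracks.
Subsequence A: 10, 15, 21, 28, 36, 45 (the triangular numbers T_4, T_5, …).
Subsequence B: 1, 5, 25, 125, 625, 3125 (powers 5^0, 5^1, 5^2, …).
Position 13 → subsequence A, term 7 = 55.
Term 14 comes from subsequence B (its 7th entry): 15625.

55, 15625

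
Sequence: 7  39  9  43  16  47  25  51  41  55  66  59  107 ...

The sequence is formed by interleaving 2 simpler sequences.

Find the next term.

Odd-indexed and even-indexed terms follow separate rules.
Track A: 7, 9, 16, 25, 41, 66, 107 (a Fibonacci-like recurrence a_n = a_{n-1} + a_{n-2}).
Track B: 39, 43, 47, 51, 55, 59 (adding 4 each time).
Position 14 falls in track B as its term 7, giving 63.

63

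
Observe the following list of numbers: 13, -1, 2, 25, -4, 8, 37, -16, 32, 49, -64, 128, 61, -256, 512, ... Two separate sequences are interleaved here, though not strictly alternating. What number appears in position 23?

The slot pattern repeats as ABB (period 3), so there are 2 interleaved tracks.
Stream A: 13, 25, 37, 49, 61. Arithmetic with common difference +12.
Stream B: -1, 2, -4, 8, -16, 32, -64, 128, -256, 512. Multiplying by -2 each time.
The 23rd slot belongs to stream B; its 15th term is -16384.

-16384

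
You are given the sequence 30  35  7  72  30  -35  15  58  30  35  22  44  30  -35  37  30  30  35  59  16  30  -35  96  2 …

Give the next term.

Read the sequence 4 terms at a time; column i is its own pattern.
Subsequence A is 30, 30, 30, 30, 30, 30, which is the constant sequence 30.
Subsequence B is 35, -35, 35, -35, 35, -35, which is alternating ±35.
Subsequence C is 7, 15, 22, 37, 59, 96, which is each term equals the sum of the previous two.
Subsequence D is 72, 58, 44, 30, 16, 2, which is arithmetic with common difference −14.
Position 25 → subsequence A, term 7 = 30.

30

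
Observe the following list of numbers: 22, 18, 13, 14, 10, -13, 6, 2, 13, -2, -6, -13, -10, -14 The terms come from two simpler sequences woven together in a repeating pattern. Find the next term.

Positions follow the repeating pattern AAB; grouping by letter gives 2 tracks.
Stream A: 22, 18, 14, 10, 6, 2, -2, -6, -10, -14. Subtracting 4 each time.
Stream B: 13, -13, 13, -13. Alternating ±13.
The 15th slot belongs to stream B; its 5th term is 13.

13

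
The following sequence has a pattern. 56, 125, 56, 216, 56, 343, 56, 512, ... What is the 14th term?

1331

Positions 1, 3, 5, … form one subsequence and positions 2, 4, 6, … form another.
Stream A: 56, 56, 56, 56 (constant 56).
Stream B: 125, 216, 343, 512 (perfect cubes starting at 5³).
The 14th slot belongs to stream B; its 7th term is 1331.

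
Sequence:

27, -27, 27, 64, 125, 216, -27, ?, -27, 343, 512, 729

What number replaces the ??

The slot pattern repeats as AAABBB (period 6), so there are 2 interleaved tracks.
Track A: 27, -27, 27, -27, ?, -27 (the oscillation 27·(−1)^(n+1)).
Track B: 64, 125, 216, 343, 512, 729 (perfect cubes starting at 4³).
The gap is track A's term 5; the rule gives 27.

27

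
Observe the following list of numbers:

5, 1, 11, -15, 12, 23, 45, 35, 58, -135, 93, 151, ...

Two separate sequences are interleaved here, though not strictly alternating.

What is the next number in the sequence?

405

Positions follow the repeating pattern ABB; grouping by letter gives 2 tracks.
Stream A: 5, -15, 45, -135 — multiplying by -3 each time.
Stream B: 1, 11, 12, 23, 35, 58, 93, 151 — Fibonacci-style (each term is the sum of the two before it).
Term 13 comes from stream A (its 5th entry): 405.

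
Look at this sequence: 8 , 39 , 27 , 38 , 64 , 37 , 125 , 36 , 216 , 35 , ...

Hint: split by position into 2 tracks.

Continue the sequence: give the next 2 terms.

Odd-indexed and even-indexed terms follow separate rules.
Subsequence A is 8, 27, 64, 125, 216, which is the cubes 2³, 3³, 4³, ….
Subsequence B is 39, 38, 37, 36, 35, which is arithmetic with common difference −1.
Position 11 falls in subsequence A as its term 6, giving 343.
Position 12 falls in subsequence B as its term 6, giving 34.

343, 34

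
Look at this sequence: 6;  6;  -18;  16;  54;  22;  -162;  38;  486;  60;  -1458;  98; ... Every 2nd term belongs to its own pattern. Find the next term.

4374

Positions 1, 3, 5, … form one subsequence and positions 2, 4, 6, … form another.
Subsequence A is 6, -18, 54, -162, 486, -1458, which is geometric, ×-3 each step.
Subsequence B is 6, 16, 22, 38, 60, 98, which is Fibonacci-style (each term is the sum of the two before it).
The 13th slot belongs to subsequence A; its 7th term is 4374.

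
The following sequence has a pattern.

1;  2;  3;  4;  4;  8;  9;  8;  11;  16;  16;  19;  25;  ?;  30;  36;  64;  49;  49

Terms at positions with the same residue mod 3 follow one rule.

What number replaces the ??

32

Split by position mod 3: positions 1, 4, 7, … form one track, and each other residue class forms its own.
Track A: 1, 4, 9, 16, 25, 36, 49. Consecutive squares n² from n = 1.
Track B: 2, 4, 8, 16, ?, 64. Successive powers of 2.
Track C: 3, 8, 11, 19, 30, 49. Each term equals the sum of the previous two.
Filling track B at index 5 by its rule yields 32.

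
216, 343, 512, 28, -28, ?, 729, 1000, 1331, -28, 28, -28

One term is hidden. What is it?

The slot pattern repeats as AAABBB (period 6), so there are 2 interleaved tracks.
Stream A is 216, 343, 512, 729, 1000, 1331, which is consecutive cubes n³ from n = 6.
Stream B is 28, -28, ?, -28, 28, -28, which is oscillating between 28 and -28.
So the missing entry in stream B is 28.

28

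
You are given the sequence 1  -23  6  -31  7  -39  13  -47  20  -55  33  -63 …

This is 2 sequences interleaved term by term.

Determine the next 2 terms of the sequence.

Positions 1, 3, 5, … form one subsequence and positions 2, 4, 6, … form another.
Stream A is 1, 6, 7, 13, 20, 33, which is each term equals the sum of the previous two.
Stream B is -23, -31, -39, -47, -55, -63, which is arithmetic, step −8.
The 13th slot belongs to stream A; its 7th term is 53.
Position 14 falls in stream B as its term 7, giving -71.

53, -71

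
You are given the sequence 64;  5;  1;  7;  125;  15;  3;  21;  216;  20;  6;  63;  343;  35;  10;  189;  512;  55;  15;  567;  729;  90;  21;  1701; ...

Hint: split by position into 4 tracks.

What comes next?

1000

Taking every 4th term gives 4 separate tracks.
Track A: 64, 125, 216, 343, 512, 729 (consecutive cubes n³ from n = 4).
Track B: 5, 15, 20, 35, 55, 90 (a Fibonacci-like recurrence a_n = a_{n-1} + a_{n-2}).
Track C: 1, 3, 6, 10, 15, 21 (triangular numbers n(n+1)/2 for n = 1, 2, …).
Track D: 7, 21, 63, 189, 567, 1701 (a geometric progression (common ratio 3)).
The 25th slot belongs to track A; its 7th term is 1000.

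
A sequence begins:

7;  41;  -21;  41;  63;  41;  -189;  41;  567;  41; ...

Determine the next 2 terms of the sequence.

-1701, 41

Split by position mod 2 into 2 tracks.
Subsequence A: 7, -21, 63, -189, 567 — multiplying by -3 each time.
Subsequence B: 41, 41, 41, 41, 41 — the constant sequence 41.
Position 11 → subsequence A, term 6 = -1701.
The 12th slot belongs to subsequence B; its 6th term is 41.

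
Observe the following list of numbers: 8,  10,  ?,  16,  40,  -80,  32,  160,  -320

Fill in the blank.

-20

The slot pattern repeats as ABB (period 3), so there are 2 interleaved tracks.
Subsequence A: 8, 16, 32 — powers 2^3, 2^4, 2^5, ….
Subsequence B: 10, ?, 40, -80, 160, -320 — a geometric progression (common ratio -2).
The gap is subsequence B's term 2; the rule gives -20.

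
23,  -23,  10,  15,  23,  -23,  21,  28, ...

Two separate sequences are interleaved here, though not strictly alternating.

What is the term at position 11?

36

Positions follow the repeating pattern AABB; grouping by letter gives 2 tracks.
Stream A = 23, -23, 23, -23: alternating ±23.
Stream B = 10, 15, 21, 28: the triangular numbers T_4, T_5, ….
Term 11 comes from stream B (its 5th entry): 36.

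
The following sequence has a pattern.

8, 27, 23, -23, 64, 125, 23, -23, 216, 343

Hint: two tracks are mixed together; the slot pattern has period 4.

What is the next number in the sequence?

23

Reading positions in blocks of 4 reveals the pattern AABB — 2 tracks woven together.
Stream A = 8, 27, 64, 125, 216, 343: perfect cubes starting at 2³.
Stream B = 23, -23, 23, -23: the oscillation 23·(−1)^(n+1).
Position 11 falls in stream B as its term 5, giving 23.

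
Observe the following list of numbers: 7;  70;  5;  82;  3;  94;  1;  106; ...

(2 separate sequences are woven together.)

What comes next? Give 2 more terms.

Taking every 2nd term gives 2 separate tracks.
Track A is 7, 5, 3, 1, which is subtracting 2 each time.
Track B is 70, 82, 94, 106, which is arithmetic with common difference +12.
The 9th slot belongs to track A; its 5th term is -1.
Position 10 falls in track B as its term 5, giving 118.

-1, 118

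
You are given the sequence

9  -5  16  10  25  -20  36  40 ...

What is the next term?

The terms cycle through 2 interleaved subsequences.
Track A is 9, 16, 25, 36, which is consecutive squares n² from n = 3.
Track B is -5, 10, -20, 40, which is a geometric progression (common ratio -2).
The 9th slot belongs to track A; its 5th term is 49.

49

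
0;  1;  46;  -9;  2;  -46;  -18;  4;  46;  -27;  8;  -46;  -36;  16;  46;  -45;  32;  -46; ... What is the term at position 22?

Taking every 3rd term gives 3 separate tracks.
Subsequence A: 0, -9, -18, -27, -36, -45 — arithmetic, step −9.
Subsequence B: 1, 2, 4, 8, 16, 32 — successive powers of 2.
Subsequence C: 46, -46, 46, -46, 46, -46 — the oscillation 46·(−1)^(n+1).
Position 22 → subsequence A, term 8 = -63.

-63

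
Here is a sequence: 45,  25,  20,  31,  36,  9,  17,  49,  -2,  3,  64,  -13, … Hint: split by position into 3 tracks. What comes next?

The terms cycle through 3 interleaved subsequences.
Track A is 45, 31, 17, 3, which is arithmetic, step −14.
Track B is 25, 36, 49, 64, which is perfect squares starting at 5².
Track C is 20, 9, -2, -13, which is subtracting 11 each time.
Position 13 falls in track A as its term 5, giving -11.

-11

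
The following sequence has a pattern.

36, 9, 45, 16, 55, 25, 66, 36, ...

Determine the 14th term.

Odd-indexed and even-indexed terms follow separate rules.
Subsequence A = 36, 45, 55, 66: the triangular numbers T_8, T_9, ….
Subsequence B = 9, 16, 25, 36: consecutive squares n² from n = 3.
Position 14 → subsequence B, term 7 = 81.

81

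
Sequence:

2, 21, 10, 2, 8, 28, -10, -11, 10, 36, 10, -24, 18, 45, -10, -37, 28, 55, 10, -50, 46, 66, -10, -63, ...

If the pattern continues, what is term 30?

The terms cycle through 4 interleaved subsequences.
Stream A = 2, 8, 10, 18, 28, 46: Fibonacci-style (each term is the sum of the two before it).
Stream B = 21, 28, 36, 45, 55, 66: triangular numbers n(n+1)/2 for n = 6, 7, ….
Stream C = 10, -10, 10, -10, 10, -10: oscillating between 10 and -10.
Stream D = 2, -11, -24, -37, -50, -63: arithmetic, step −13.
Term 30 comes from stream B (its 8th entry): 91.

91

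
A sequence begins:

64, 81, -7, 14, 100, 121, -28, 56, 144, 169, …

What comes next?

-112

Positions follow the repeating pattern AABB; grouping by letter gives 2 tracks.
Track A = 64, 81, 100, 121, 144, 169: the squares 8², 9², 10², ….
Track B = -7, 14, -28, 56: multiplying by -2 each time.
Position 11 falls in track B as its term 5, giving -112.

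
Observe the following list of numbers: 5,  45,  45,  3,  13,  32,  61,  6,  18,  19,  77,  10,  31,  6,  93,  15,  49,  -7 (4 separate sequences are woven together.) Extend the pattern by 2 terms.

109, 21

Read the sequence 4 terms at a time; column i is its own pattern.
Track A: 5, 13, 18, 31, 49. Each term equals the sum of the previous two.
Track B: 45, 32, 19, 6, -7. Arithmetic, step −13.
Track C: 45, 61, 77, 93. Linear: a_n = 29 + 16·n.
Track D: 3, 6, 10, 15. Triangular numbers n(n+1)/2 for n = 2, 3, ….
Position 19 → track C, term 5 = 109.
Position 20 → track D, term 5 = 21.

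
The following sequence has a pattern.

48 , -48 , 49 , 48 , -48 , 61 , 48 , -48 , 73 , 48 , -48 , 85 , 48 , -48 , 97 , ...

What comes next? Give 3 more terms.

Reading positions in blocks of 3 reveals the pattern AAB — 2 tracks woven together.
Track A: 48, -48, 48, -48, 48, -48, 48, -48, 48, -48. Oscillating between 48 and -48.
Track B: 49, 61, 73, 85, 97. Arithmetic, step +12.
Term 16 comes from track A (its 11th entry): 48.
The 17th slot belongs to track A; its 12th term is -48.
The 18th slot belongs to track B; its 6th term is 109.

48, -48, 109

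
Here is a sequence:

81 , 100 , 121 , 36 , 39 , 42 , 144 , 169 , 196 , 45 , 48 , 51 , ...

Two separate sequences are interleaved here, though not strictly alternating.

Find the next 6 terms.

Positions follow the repeating pattern AAABBB; grouping by letter gives 2 tracks.
Subsequence A: 81, 100, 121, 144, 169, 196 (perfect squares starting at 9²).
Subsequence B: 36, 39, 42, 45, 48, 51 (arithmetic, step +3).
Position 13 falls in subsequence A as its term 7, giving 225.
Position 14 falls in subsequence A as its term 8, giving 256.
Position 15 falls in subsequence A as its term 9, giving 289.
The 16th slot belongs to subsequence B; its 7th term is 54.
Position 17 falls in subsequence B as its term 8, giving 57.
Term 18 comes from subsequence B (its 9th entry): 60.

225, 256, 289, 54, 57, 60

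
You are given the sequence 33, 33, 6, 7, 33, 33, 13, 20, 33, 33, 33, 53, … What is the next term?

33

Positions follow the repeating pattern AABB; grouping by letter gives 2 tracks.
Subsequence A: 33, 33, 33, 33, 33, 33. Always 33.
Subsequence B: 6, 7, 13, 20, 33, 53. Each term equals the sum of the previous two.
Term 13 comes from subsequence A (its 7th entry): 33.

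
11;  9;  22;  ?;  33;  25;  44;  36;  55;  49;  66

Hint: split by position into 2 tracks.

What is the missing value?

16

Taking every 2nd term gives 2 separate tracks.
Track A = 11, 22, 33, 44, 55, 66: arithmetic with common difference +11.
Track B = 9, ?, 25, 36, 49: consecutive squares n² from n = 3.
Track B's pattern makes the blank 16.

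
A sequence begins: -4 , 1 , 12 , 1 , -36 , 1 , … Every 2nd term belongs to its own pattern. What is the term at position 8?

Odd-indexed and even-indexed terms follow separate rules.
Track A is -4, 12, -36, which is multiplying by -3 each time.
Track B is 1, 1, 1, which is the constant sequence 1.
The 8th slot belongs to track B; its 4th term is 1.

1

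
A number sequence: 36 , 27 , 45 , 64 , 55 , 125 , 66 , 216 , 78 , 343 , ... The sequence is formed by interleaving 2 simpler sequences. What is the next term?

The terms cycle through 2 interleaved subsequences.
Stream A = 36, 45, 55, 66, 78: the triangular numbers T_8, T_9, ….
Stream B = 27, 64, 125, 216, 343: perfect cubes starting at 3³.
The 11th slot belongs to stream A; its 6th term is 91.

91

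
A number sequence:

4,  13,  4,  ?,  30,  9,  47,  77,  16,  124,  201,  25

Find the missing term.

17

The slot pattern repeats as AAB (period 3), so there are 2 interleaved tracks.
Subsequence A: 4, 13, ?, 30, 47, 77, 124, 201. Fibonacci-style (each term is the sum of the two before it).
Subsequence B: 4, 9, 16, 25. Consecutive squares n² from n = 2.
Filling subsequence A at index 3 by its rule yields 17.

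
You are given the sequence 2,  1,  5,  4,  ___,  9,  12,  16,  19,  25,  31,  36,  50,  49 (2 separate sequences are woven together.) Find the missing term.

7

The terms cycle through 2 interleaved subsequences.
Track A: 2, 5, ?, 12, 19, 31, 50. A Fibonacci-like recurrence a_n = a_{n-1} + a_{n-2}.
Track B: 1, 4, 9, 16, 25, 36, 49. The squares 1², 2², 3², ….
Track A's pattern makes the blank 7.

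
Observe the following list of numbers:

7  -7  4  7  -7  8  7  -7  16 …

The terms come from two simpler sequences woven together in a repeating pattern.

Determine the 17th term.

Reading positions in blocks of 3 reveals the pattern AAB — 2 tracks woven together.
Track A: 7, -7, 7, -7, 7, -7 (oscillating between 7 and -7).
Track B: 4, 8, 16 (geometric with ratio 2).
The 17th slot belongs to track A; its 12th term is -7.

-7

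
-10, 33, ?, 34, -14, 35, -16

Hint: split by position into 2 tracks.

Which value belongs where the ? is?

-12

Odd-indexed and even-indexed terms follow separate rules.
Stream A = -10, ?, -14, -16: arithmetic, step −2.
Stream B = 33, 34, 35: arithmetic with common difference +1.
Stream A's pattern makes the blank -12.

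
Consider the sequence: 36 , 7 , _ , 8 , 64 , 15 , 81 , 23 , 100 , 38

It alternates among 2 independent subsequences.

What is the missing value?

49

Taking every 2nd term gives 2 separate tracks.
Track A: 36, ?, 64, 81, 100 — the squares 6², 7², 8², ….
Track B: 7, 8, 15, 23, 38 — each term equals the sum of the previous two.
Track A's pattern makes the blank 49.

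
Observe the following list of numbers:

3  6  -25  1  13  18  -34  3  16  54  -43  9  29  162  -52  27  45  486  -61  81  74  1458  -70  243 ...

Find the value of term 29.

Split by position mod 4: positions 1, 5, 9, … form one track, and each other residue class forms its own.
Stream A is 3, 13, 16, 29, 45, 74, which is Fibonacci-style (each term is the sum of the two before it).
Stream B is 6, 18, 54, 162, 486, 1458, which is geometric with ratio 3.
Stream C is -25, -34, -43, -52, -61, -70, which is linear: a_n = -16 − 9·n.
Stream D is 1, 3, 9, 27, 81, 243, which is successive powers of 3.
Term 29 comes from stream A (its 8th entry): 193.

193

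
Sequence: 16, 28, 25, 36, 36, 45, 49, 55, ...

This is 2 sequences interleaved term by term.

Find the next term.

Taking every 2nd term gives 2 separate tracks.
Stream A: 16, 25, 36, 49. The squares 4², 5², 6², ….
Stream B: 28, 36, 45, 55. The triangular numbers T_7, T_8, ….
The 9th slot belongs to stream A; its 5th term is 64.

64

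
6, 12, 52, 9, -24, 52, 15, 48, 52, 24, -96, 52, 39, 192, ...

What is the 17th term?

-384

Taking every 3rd term gives 3 separate tracks.
Track A: 6, 9, 15, 24, 39. Fibonacci-style (each term is the sum of the two before it).
Track B: 12, -24, 48, -96, 192. A geometric progression (common ratio -2).
Track C: 52, 52, 52, 52. Constant 52.
Position 17 falls in track B as its term 6, giving -384.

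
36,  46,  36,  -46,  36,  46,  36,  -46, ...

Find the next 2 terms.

36, 46

Split by position mod 2 into 2 tracks.
Stream A: 36, 36, 36, 36 (constant 36).
Stream B: 46, -46, 46, -46 (alternating ±46).
Position 9 falls in stream A as its term 5, giving 36.
Position 10 → stream B, term 5 = 46.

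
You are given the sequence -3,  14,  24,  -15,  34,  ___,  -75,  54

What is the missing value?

Reading positions in blocks of 3 reveals the pattern ABB — 2 tracks woven together.
Stream A: -3, -15, -75 (geometric, ×5 each step).
Stream B: 14, 24, 34, ?, 54 (linear: a_n = 4 + 10·n).
So the missing entry in stream B is 44.

44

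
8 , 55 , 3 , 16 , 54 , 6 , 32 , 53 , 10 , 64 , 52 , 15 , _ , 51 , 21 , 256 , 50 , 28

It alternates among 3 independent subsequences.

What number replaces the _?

128

Taking every 3rd term gives 3 separate tracks.
Track A = 8, 16, 32, 64, ?, 256: successive powers of 2.
Track B = 55, 54, 53, 52, 51, 50: arithmetic, step −1.
Track C = 3, 6, 10, 15, 21, 28: the triangular numbers T_2, T_3, ….
So the missing entry in track A is 128.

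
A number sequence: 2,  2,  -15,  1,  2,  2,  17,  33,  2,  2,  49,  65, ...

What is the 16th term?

Positions follow the repeating pattern AABB; grouping by letter gives 2 tracks.
Track A: 2, 2, 2, 2, 2, 2 (constant 2).
Track B: -15, 1, 17, 33, 49, 65 (linear: a_n = -31 + 16·n).
Position 16 falls in track B as its term 8, giving 97.

97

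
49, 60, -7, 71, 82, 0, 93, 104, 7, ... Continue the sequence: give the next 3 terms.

Reading positions in blocks of 3 reveals the pattern AAB — 2 tracks woven together.
Stream A: 49, 60, 71, 82, 93, 104 (adding 11 each time).
Stream B: -7, 0, 7 (arithmetic, step +7).
The 10th slot belongs to stream A; its 7th term is 115.
Position 11 falls in stream A as its term 8, giving 126.
The 12th slot belongs to stream B; its 4th term is 14.

115, 126, 14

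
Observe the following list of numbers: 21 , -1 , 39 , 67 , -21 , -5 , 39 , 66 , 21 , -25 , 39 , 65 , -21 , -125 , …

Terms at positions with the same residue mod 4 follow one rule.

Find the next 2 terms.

39, 64

Split by position mod 4: positions 1, 5, 9, … form one track, and each other residue class forms its own.
Track A is 21, -21, 21, -21, which is alternating ±21.
Track B is -1, -5, -25, -125, which is geometric, ×5 each step.
Track C is 39, 39, 39, which is constant 39.
Track D is 67, 66, 65, which is linear: a_n = 68 − n.
The 15th slot belongs to track C; its 4th term is 39.
Position 16 falls in track D as its term 4, giving 64.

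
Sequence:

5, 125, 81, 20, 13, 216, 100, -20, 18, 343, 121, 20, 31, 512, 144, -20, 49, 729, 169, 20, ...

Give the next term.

80

The terms cycle through 4 interleaved subsequences.
Track A = 5, 13, 18, 31, 49: a Fibonacci-like recurrence a_n = a_{n-1} + a_{n-2}.
Track B = 125, 216, 343, 512, 729: consecutive cubes n³ from n = 5.
Track C = 81, 100, 121, 144, 169: the squares 9², 10², 11², ….
Track D = 20, -20, 20, -20, 20: oscillating between 20 and -20.
The 21st slot belongs to track A; its 6th term is 80.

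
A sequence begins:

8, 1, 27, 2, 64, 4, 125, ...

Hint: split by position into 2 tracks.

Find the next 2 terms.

Taking every 2nd term gives 2 separate tracks.
Track A: 8, 27, 64, 125 (perfect cubes starting at 2³).
Track B: 1, 2, 4 (powers of 2).
The 8th slot belongs to track B; its 4th term is 8.
Position 9 falls in track A as its term 5, giving 216.

8, 216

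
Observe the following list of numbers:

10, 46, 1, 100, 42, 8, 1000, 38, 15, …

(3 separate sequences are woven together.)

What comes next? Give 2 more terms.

10000, 34

Read the sequence 3 terms at a time; column i is its own pattern.
Stream A: 10, 100, 1000. Powers 10^1, 10^2, 10^3, ….
Stream B: 46, 42, 38. Linear: a_n = 50 − 4·n.
Stream C: 1, 8, 15. Linear: a_n = -6 + 7·n.
Position 10 falls in stream A as its term 4, giving 10000.
Position 11 → stream B, term 4 = 34.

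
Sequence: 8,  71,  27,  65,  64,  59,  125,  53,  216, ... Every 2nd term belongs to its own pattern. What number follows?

Taking every 2nd term gives 2 separate tracks.
Stream A: 8, 27, 64, 125, 216. Consecutive cubes n³ from n = 2.
Stream B: 71, 65, 59, 53. Linear: a_n = 77 − 6·n.
Position 10 → stream B, term 5 = 47.

47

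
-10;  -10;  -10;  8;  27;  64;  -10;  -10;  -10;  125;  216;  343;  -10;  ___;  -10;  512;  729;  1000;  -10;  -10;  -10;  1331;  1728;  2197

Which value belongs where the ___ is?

Reading positions in blocks of 6 reveals the pattern AAABBB — 2 tracks woven together.
Track A is -10, -10, -10, -10, -10, -10, -10, ?, -10, -10, -10, -10, which is always -10.
Track B is 8, 27, 64, 125, 216, 343, 512, 729, 1000, 1331, 1728, 2197, which is perfect cubes starting at 2³.
The gap is track A's term 8; the rule gives -10.

-10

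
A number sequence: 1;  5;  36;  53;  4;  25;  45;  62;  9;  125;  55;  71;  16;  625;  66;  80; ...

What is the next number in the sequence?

Taking every 4th term gives 4 separate tracks.
Subsequence A: 1, 4, 9, 16 (perfect squares starting at 1²).
Subsequence B: 5, 25, 125, 625 (powers of 5).
Subsequence C: 36, 45, 55, 66 (triangular numbers starting at T_8).
Subsequence D: 53, 62, 71, 80 (arithmetic, step +9).
Position 17 falls in subsequence A as its term 5, giving 25.

25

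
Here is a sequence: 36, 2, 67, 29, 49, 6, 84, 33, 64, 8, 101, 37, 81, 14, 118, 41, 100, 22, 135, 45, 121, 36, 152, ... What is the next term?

49

Split by position mod 4 into 4 tracks.
Track A is 36, 49, 64, 81, 100, 121, which is the squares 6², 7², 8², ….
Track B is 2, 6, 8, 14, 22, 36, which is a Fibonacci-like recurrence a_n = a_{n-1} + a_{n-2}.
Track C is 67, 84, 101, 118, 135, 152, which is arithmetic, step +17.
Track D is 29, 33, 37, 41, 45, which is linear: a_n = 25 + 4·n.
The 24th slot belongs to track D; its 6th term is 49.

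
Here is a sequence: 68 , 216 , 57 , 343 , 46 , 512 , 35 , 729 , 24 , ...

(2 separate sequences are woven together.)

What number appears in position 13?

Odd-indexed and even-indexed terms follow separate rules.
Subsequence A: 68, 57, 46, 35, 24 (arithmetic, step −11).
Subsequence B: 216, 343, 512, 729 (the cubes 6³, 7³, 8³, …).
Position 13 falls in subsequence A as its term 7, giving 2.

2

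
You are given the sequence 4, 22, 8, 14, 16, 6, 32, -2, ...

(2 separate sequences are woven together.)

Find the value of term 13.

256

The terms cycle through 2 interleaved subsequences.
Track A: 4, 8, 16, 32. Powers of 2.
Track B: 22, 14, 6, -2. Subtracting 8 each time.
Term 13 comes from track A (its 7th entry): 256.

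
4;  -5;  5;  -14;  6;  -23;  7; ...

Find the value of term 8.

-32

The terms cycle through 2 interleaved subsequences.
Stream A = 4, 5, 6, 7: arithmetic, step +1.
Stream B = -5, -14, -23: arithmetic with common difference −9.
The 8th slot belongs to stream B; its 4th term is -32.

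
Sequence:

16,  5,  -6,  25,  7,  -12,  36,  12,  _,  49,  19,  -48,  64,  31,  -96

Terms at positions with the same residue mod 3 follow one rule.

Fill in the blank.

-24

Split by position mod 3 into 3 tracks.
Subsequence A: 16, 25, 36, 49, 64 (consecutive squares n² from n = 4).
Subsequence B: 5, 7, 12, 19, 31 (each term equals the sum of the previous two).
Subsequence C: -6, -12, ?, -48, -96 (geometric, ×2 each step).
The gap is subsequence C's term 3; the rule gives -24.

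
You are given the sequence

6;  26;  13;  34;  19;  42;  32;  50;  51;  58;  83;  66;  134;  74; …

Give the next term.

Positions 1, 3, 5, … form one subsequence and positions 2, 4, 6, … form another.
Track A: 6, 13, 19, 32, 51, 83, 134 (each term equals the sum of the previous two).
Track B: 26, 34, 42, 50, 58, 66, 74 (arithmetic, step +8).
Position 15 falls in track A as its term 8, giving 217.

217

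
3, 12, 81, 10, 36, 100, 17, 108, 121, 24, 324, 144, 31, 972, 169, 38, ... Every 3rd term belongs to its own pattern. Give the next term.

2916

Split by position mod 3: positions 1, 4, 7, … form one track, and each other residue class forms its own.
Subsequence A: 3, 10, 17, 24, 31, 38 (arithmetic, step +7).
Subsequence B: 12, 36, 108, 324, 972 (geometric with ratio 3).
Subsequence C: 81, 100, 121, 144, 169 (perfect squares starting at 9²).
Position 17 falls in subsequence B as its term 6, giving 2916.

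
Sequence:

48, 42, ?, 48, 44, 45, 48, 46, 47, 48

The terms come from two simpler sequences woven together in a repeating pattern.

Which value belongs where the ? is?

43

Reading positions in blocks of 3 reveals the pattern ABB — 2 tracks woven together.
Track A = 48, 48, 48, 48: constant 48.
Track B = 42, ?, 44, 45, 46, 47: linear: a_n = 41 + n.
Track B's pattern makes the blank 43.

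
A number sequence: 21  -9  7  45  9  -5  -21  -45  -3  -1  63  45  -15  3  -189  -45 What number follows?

-27

Taking every 4th term gives 4 separate tracks.
Track A is 21, 9, -3, -15, which is arithmetic with common difference −12.
Track B is -9, -5, -1, 3, which is linear: a_n = -13 + 4·n.
Track C is 7, -21, 63, -189, which is geometric, ×-3 each step.
Track D is 45, -45, 45, -45, which is oscillating between 45 and -45.
Term 17 comes from track A (its 5th entry): -27.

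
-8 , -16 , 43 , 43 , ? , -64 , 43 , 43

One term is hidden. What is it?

Reading positions in blocks of 4 reveals the pattern AABB — 2 tracks woven together.
Track A: -8, -16, ?, -64 (multiplying by 2 each time).
Track B: 43, 43, 43, 43 (always 43).
Filling track A at index 3 by its rule yields -32.

-32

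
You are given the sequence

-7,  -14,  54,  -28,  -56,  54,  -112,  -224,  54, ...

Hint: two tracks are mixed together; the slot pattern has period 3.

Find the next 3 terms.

-448, -896, 54

Positions follow the repeating pattern AAB; grouping by letter gives 2 tracks.
Stream A: -7, -14, -28, -56, -112, -224. Multiplying by 2 each time.
Stream B: 54, 54, 54. Constant 54.
Term 10 comes from stream A (its 7th entry): -448.
Term 11 comes from stream A (its 8th entry): -896.
Term 12 comes from stream B (its 4th entry): 54.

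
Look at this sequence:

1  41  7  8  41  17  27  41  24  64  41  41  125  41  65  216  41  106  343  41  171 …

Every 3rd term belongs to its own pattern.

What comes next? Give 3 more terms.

Split by position mod 3 into 3 tracks.
Track A = 1, 8, 27, 64, 125, 216, 343: the cubes 1³, 2³, 3³, ….
Track B = 41, 41, 41, 41, 41, 41, 41: always 41.
Track C = 7, 17, 24, 41, 65, 106, 171: a Fibonacci-like recurrence a_n = a_{n-1} + a_{n-2}.
Position 22 → track A, term 8 = 512.
Position 23 falls in track B as its term 8, giving 41.
Position 24 falls in track C as its term 8, giving 277.

512, 41, 277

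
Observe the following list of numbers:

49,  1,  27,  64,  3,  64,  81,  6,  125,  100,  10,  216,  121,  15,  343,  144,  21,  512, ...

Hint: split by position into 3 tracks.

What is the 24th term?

Taking every 3rd term gives 3 separate tracks.
Track A = 49, 64, 81, 100, 121, 144: perfect squares starting at 7².
Track B = 1, 3, 6, 10, 15, 21: the triangular numbers T_1, T_2, ….
Track C = 27, 64, 125, 216, 343, 512: the cubes 3³, 4³, 5³, ….
Position 24 → track C, term 8 = 1000.

1000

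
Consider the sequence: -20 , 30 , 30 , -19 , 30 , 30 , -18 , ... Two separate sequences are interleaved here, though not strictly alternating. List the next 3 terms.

30, 30, -17

Reading positions in blocks of 3 reveals the pattern ABB — 2 tracks woven together.
Track A: -20, -19, -18. Linear: a_n = -21 + n.
Track B: 30, 30, 30, 30. Constant 30.
Position 8 falls in track B as its term 5, giving 30.
Position 9 falls in track B as its term 6, giving 30.
The 10th slot belongs to track A; its 4th term is -17.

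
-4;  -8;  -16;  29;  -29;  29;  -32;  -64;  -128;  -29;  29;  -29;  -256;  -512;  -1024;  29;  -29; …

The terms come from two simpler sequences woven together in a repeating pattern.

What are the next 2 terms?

29, -2048

The slot pattern repeats as AAABBB (period 6), so there are 2 interleaved tracks.
Track A: -4, -8, -16, -32, -64, -128, -256, -512, -1024 — a geometric progression (common ratio 2).
Track B: 29, -29, 29, -29, 29, -29, 29, -29 — alternating ±29.
Term 18 comes from track B (its 9th entry): 29.
The 19th slot belongs to track A; its 10th term is -2048.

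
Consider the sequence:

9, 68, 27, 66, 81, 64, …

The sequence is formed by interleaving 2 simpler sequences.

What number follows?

243

The terms cycle through 2 interleaved subsequences.
Track A: 9, 27, 81 (successive powers of 3).
Track B: 68, 66, 64 (subtracting 2 each time).
The 7th slot belongs to track A; its 4th term is 243.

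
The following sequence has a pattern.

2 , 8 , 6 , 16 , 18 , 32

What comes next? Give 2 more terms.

54, 64

Positions 1, 3, 5, … form one subsequence and positions 2, 4, 6, … form another.
Stream A = 2, 6, 18: a geometric progression (common ratio 3).
Stream B = 8, 16, 32: powers of 2.
Position 7 falls in stream A as its term 4, giving 54.
Position 8 → stream B, term 4 = 64.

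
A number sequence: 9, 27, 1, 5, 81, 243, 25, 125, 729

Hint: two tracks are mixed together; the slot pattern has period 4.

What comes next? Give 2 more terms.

The slot pattern repeats as AABB (period 4), so there are 2 interleaved tracks.
Track A: 9, 27, 81, 243, 729. Geometric with ratio 3.
Track B: 1, 5, 25, 125. Powers 5^0, 5^1, 5^2, ….
Term 10 comes from track A (its 6th entry): 2187.
Term 11 comes from track B (its 5th entry): 625.

2187, 625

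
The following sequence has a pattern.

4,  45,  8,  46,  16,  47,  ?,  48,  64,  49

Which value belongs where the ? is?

32

Taking every 2nd term gives 2 separate tracks.
Stream A: 4, 8, 16, ?, 64 — successive powers of 2.
Stream B: 45, 46, 47, 48, 49 — arithmetic with common difference +1.
The gap is stream A's term 4; the rule gives 32.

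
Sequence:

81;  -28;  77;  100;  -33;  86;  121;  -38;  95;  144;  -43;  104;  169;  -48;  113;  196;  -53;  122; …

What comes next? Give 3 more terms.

Read the sequence 3 terms at a time; column i is its own pattern.
Track A: 81, 100, 121, 144, 169, 196 — consecutive squares n² from n = 9.
Track B: -28, -33, -38, -43, -48, -53 — subtracting 5 each time.
Track C: 77, 86, 95, 104, 113, 122 — linear: a_n = 68 + 9·n.
The 19th slot belongs to track A; its 7th term is 225.
The 20th slot belongs to track B; its 7th term is -58.
The 21st slot belongs to track C; its 7th term is 131.

225, -58, 131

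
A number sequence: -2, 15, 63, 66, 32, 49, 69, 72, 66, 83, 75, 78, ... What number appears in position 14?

117

The slot pattern repeats as AABB (period 4), so there are 2 interleaved tracks.
Track A: -2, 15, 32, 49, 66, 83 — linear: a_n = -19 + 17·n.
Track B: 63, 66, 69, 72, 75, 78 — arithmetic with common difference +3.
Term 14 comes from track A (its 8th entry): 117.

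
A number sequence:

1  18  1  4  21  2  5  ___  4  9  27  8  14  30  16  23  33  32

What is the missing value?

24

The terms cycle through 3 interleaved subsequences.
Stream A is 1, 4, 5, 9, 14, 23, which is a Fibonacci-like recurrence a_n = a_{n-1} + a_{n-2}.
Stream B is 18, 21, ?, 27, 30, 33, which is arithmetic, step +3.
Stream C is 1, 2, 4, 8, 16, 32, which is successive powers of 2.
Stream B's pattern makes the blank 24.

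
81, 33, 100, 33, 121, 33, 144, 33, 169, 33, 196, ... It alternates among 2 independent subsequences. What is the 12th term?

The terms cycle through 2 interleaved subsequences.
Track A = 81, 100, 121, 144, 169, 196: consecutive squares n² from n = 9.
Track B = 33, 33, 33, 33, 33: the constant sequence 33.
Position 12 → track B, term 6 = 33.

33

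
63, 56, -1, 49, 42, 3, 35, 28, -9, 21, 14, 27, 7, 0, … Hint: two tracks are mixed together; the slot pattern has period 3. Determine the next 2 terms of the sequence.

Reading positions in blocks of 3 reveals the pattern AAB — 2 tracks woven together.
Track A: 63, 56, 49, 42, 35, 28, 21, 14, 7, 0. Subtracting 7 each time.
Track B: -1, 3, -9, 27. Geometric, ×-3 each step.
The 15th slot belongs to track B; its 5th term is -81.
Position 16 → track A, term 11 = -7.

-81, -7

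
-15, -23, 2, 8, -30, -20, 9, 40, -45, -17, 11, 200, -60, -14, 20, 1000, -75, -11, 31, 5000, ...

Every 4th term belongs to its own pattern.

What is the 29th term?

-120

Split by position mod 4 into 4 tracks.
Track A is -15, -30, -45, -60, -75, which is linear: a_n = −15·n.
Track B is -23, -20, -17, -14, -11, which is arithmetic, step +3.
Track C is 2, 9, 11, 20, 31, which is a Fibonacci-like recurrence a_n = a_{n-1} + a_{n-2}.
Track D is 8, 40, 200, 1000, 5000, which is a geometric progression (common ratio 5).
Position 29 → track A, term 8 = -120.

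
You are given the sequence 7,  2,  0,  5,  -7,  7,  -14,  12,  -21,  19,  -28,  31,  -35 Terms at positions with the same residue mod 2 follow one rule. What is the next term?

50

Positions 1, 3, 5, … form one subsequence and positions 2, 4, 6, … form another.
Track A: 7, 0, -7, -14, -21, -28, -35 — arithmetic, step −7.
Track B: 2, 5, 7, 12, 19, 31 — each term equals the sum of the previous two.
Term 14 comes from track B (its 7th entry): 50.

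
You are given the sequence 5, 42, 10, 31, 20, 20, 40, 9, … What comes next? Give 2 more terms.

80, -2

Positions 1, 3, 5, … form one subsequence and positions 2, 4, 6, … form another.
Track A: 5, 10, 20, 40 (geometric, ×2 each step).
Track B: 42, 31, 20, 9 (subtracting 11 each time).
Position 9 → track A, term 5 = 80.
The 10th slot belongs to track B; its 5th term is -2.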